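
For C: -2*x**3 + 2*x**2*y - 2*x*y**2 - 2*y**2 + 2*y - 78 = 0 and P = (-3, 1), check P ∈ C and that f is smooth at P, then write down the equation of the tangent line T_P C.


Tangent line at P: -68*x + 28*y - 232 = 0.

Step 1: f(-3, 1) = 0, so P lies on C.
Step 2: partial derivatives
  f_x(x, y) = -6*x**2 + 4*x*y - 2*y**2, f_y(x, y) = 2*x**2 - 4*x*y - 4*y + 2.
  f_x(P) = -68, f_y(P) = 28 (gradient nonzero, so P is smooth).
Step 3: tangent line at P: -68·(x − -3) + 28·(y − 1) = 0.
Expanding: -68*x + 28*y - 232 = 0.


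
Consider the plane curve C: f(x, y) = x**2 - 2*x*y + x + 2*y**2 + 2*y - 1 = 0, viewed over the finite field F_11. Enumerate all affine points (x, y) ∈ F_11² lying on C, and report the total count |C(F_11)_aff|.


Affine F_11-points: {(0, 2), (0, 8), (1, 4), (1, 7), (3, 0), (3, 2), (4, 6), (4, 8), (6, 1), (6, 4), (7, 0), (7, 6)}; count = 12.

For each of the 121 pairs (x, y) ∈ F_11², evaluate f(x, y) mod 11. Record the zeros.
  x = 0: [0↦10, 1↦3, 2↦0, 3↦1, 4↦6, 5↦4, 6↦6, 7↦1, 8↦0, 9↦3, 10↦10]  zeros at y ∈ {2, 8}
  x = 1: [0↦1, 1↦3, 2↦9, 3↦8, 4↦0, 5↦7, 6↦7, 7↦0, 8↦8, 9↦9, 10↦3]  zeros at y ∈ {4, 7}
  x = 2: [0↦5, 1↦5, 2↦9, 3↦6, 4↦7, 5↦1, 6↦10, 7↦1, 8↦7, 9↦6, 10↦9]  zeros at y ∈ ∅
  x = 3: [0↦0, 1↦9, 2↦0, 3↦6, 4↦5, 5↦8, 6↦4, 7↦4, 8↦8, 9↦5, 10↦6]  zeros at y ∈ {0, 2}
  x = 4: [0↦8, 1↦4, 2↦4, 3↦8, 4↦5, 5↦6, 6↦0, 7↦9, 8↦0, 9↦6, 10↦5]  zeros at y ∈ {6, 8}
  x = 5: [0↦7, 1↦1, 2↦10, 3↦1, 4↦7, 5↦6, 6↦9, 7↦5, 8↦5, 9↦9, 10↦6]  zeros at y ∈ ∅
  x = 6: [0↦8, 1↦0, 2↦7, 3↦7, 4↦0, 5↦8, 6↦9, 7↦3, 8↦1, 9↦3, 10↦9]  zeros at y ∈ {1, 4}
  x = 7: [0↦0, 1↦1, 2↦6, 3↦4, 4↦6, 5↦1, 6↦0, 7↦3, 8↦10, 9↦10, 10↦3]  zeros at y ∈ {0, 6}
  x = 8: [0↦5, 1↦4, 2↦7, 3↦3, 4↦3, 5↦7, 6↦4, 7↦5, 8↦10, 9↦8, 10↦10]  zeros at y ∈ ∅
  x = 9: [0↦1, 1↦9, 2↦10, 3↦4, 4↦2, 5↦4, 6↦10, 7↦9, 8↦1, 9↦8, 10↦8]  zeros at y ∈ ∅
  x = 10: [0↦10, 1↦5, 2↦4, 3↦7, 4↦3, 5↦3, 6↦7, 7↦4, 8↦5, 9↦10, 10↦8]  zeros at y ∈ ∅
Collecting zeros: affine points = {(0, 2), (0, 8), (1, 4), (1, 7), (3, 0), (3, 2), (4, 6), (4, 8), (6, 1), (6, 4), (7, 0), (7, 6)}.
Total count |C(F_11)_aff| = 12.


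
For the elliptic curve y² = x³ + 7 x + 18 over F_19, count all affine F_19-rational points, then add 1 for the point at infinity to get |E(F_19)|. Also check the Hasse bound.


Affine points = {(1, 8), (1, 11), (3, 3), (3, 16), (5, 8), (5, 11), (7, 7), (7, 12), (8, 4), (8, 15), (10, 9), (10, 10), (11, 1), (11, 18), (12, 5), (12, 14), (13, 8), (13, 11)}; affine count = 18; |E(F_19)| = 19.

Discriminant check: Δ ∝ 4a³ + 27b² = 4·7³ + 27·18² = 4·343 + 27·324 ≡ 12 (mod 19). Nonzero ⇒ E is nonsingular.
For each x ∈ F_19, compute rhs = x³ + 7·x + 18 mod 19, then count y ∈ F_19 with y² ≡ rhs.
  x = 0: rhs = 18, matching y values: none (0 points).
  x = 1: rhs = 7, matching y values: 8, 11 (2 points).
  x = 2: rhs = 2, matching y values: none (0 points).
  x = 3: rhs = 9, matching y values: 3, 16 (2 points).
  x = 4: rhs = 15, matching y values: none (0 points).
  x = 5: rhs = 7, matching y values: 8, 11 (2 points).
  x = 6: rhs = 10, matching y values: none (0 points).
  x = 7: rhs = 11, matching y values: 7, 12 (2 points).
  x = 8: rhs = 16, matching y values: 4, 15 (2 points).
  x = 9: rhs = 12, matching y values: none (0 points).
  x = 10: rhs = 5, matching y values: 9, 10 (2 points).
  x = 11: rhs = 1, matching y values: 1, 18 (2 points).
  x = 12: rhs = 6, matching y values: 5, 14 (2 points).
  x = 13: rhs = 7, matching y values: 8, 11 (2 points).
  x = 14: rhs = 10, matching y values: none (0 points).
  x = 15: rhs = 2, matching y values: none (0 points).
  x = 16: rhs = 8, matching y values: none (0 points).
  x = 17: rhs = 15, matching y values: none (0 points).
  x = 18: rhs = 10, matching y values: none (0 points).
Total affine count: 18.
Full point count |E(F_19)| = 18 + 1 = 19.
Hasse bound: |19 − (19+1)| = |-1| = 1 ≤ 2√19 ≈ 8.7178 ✓.


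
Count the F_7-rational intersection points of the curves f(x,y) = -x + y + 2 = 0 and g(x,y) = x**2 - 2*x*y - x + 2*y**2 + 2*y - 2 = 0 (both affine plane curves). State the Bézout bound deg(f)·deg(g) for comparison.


Common zeros: {(1, 6), (2, 0)}; count = 2; Bézout bound = 2.

deg(f) = 1, deg(g) = 2, so Bézout bound = 2.
Scan x ∈ F_7. For each x, list the y ∈ F_7 with f(x, y) ≡ 0 and those with g(x, y) ≡ 0 (mod 7); the common zeros in that column are the intersection.
  x = 0: f ≡ 0 at y ∈ {5}; g ≡ 0 at y ∈ ∅; common: ∅.
  x = 1: f ≡ 0 at y ∈ {6}; g ≡ 0 at y ∈ {1, 6}; common: {6}.
  x = 2: f ≡ 0 at y ∈ {0}; g ≡ 0 at y ∈ {0, 1}; common: {0}.
  x = 3: f ≡ 0 at y ∈ {1}; g ≡ 0 at y ∈ ∅; common: ∅.
  x = 4: f ≡ 0 at y ∈ {2}; g ≡ 0 at y ∈ ∅; common: ∅.
  x = 5: f ≡ 0 at y ∈ {3}; g ≡ 0 at y ∈ {5, 6}; common: ∅.
  x = 6: f ≡ 0 at y ∈ {4}; g ≡ 0 at y ∈ {0, 5}; common: ∅.
Collecting: common zeros = {(1, 6), (2, 0)}, so the count is 2.
Comparison with the Bézout bound: 2 ≤ 2 = deg(f)·deg(g), as expected for curves with no common component (the bound is attained).


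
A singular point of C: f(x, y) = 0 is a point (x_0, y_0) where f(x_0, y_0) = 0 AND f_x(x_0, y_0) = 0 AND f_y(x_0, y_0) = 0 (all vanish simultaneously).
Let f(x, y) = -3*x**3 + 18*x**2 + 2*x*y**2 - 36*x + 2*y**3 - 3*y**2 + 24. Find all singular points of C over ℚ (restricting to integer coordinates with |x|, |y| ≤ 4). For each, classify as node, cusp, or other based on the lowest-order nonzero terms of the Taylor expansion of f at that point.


Singular points: {(2, 0)}; classification: cusp.

Compute partial derivatives:
  f_x = -9*x**2 + 36*x + 2*y**2 - 36.
  f_y = 4*x*y + 6*y**2 - 6*y.
Scan x_0 ∈ {−4, ..., 4}. For each x_0, f_y(x_0, y) is a polynomial in y; find its integer roots y ∈ {−4, ..., 4}, then test f_x and f at those candidates.
  x = -4: f_y(-4, y) = 6*y**2 - 22*y; vanishes at y ∈ {0}. (-4, 0): f_x = -324 ≠ 0.
  x = -3: f_y(-3, y) = 6*y**2 - 18*y; vanishes at y ∈ {0, 3}. (-3, 0): f_x = -225 ≠ 0; (-3, 3): f_x = -207 ≠ 0.
  x = -2: f_y(-2, y) = 6*y**2 - 14*y; vanishes at y ∈ {0}. (-2, 0): f_x = -144 ≠ 0.
  x = -1: f_y(-1, y) = 6*y**2 - 10*y; vanishes at y ∈ {0}. (-1, 0): f_x = -81 ≠ 0.
  x = 0: f_y(0, y) = 6*y**2 - 6*y; vanishes at y ∈ {0, 1}. (0, 0): f_x = -36 ≠ 0; (0, 1): f_x = -34 ≠ 0.
  x = 1: f_y(1, y) = 6*y**2 - 2*y; vanishes at y ∈ {0}. (1, 0): f_x = -9 ≠ 0.
  x = 2: f_y(2, y) = 6*y**2 + 2*y; vanishes at y ∈ {0}. (2, 0): f_x = 0, f = 0 — SINGULAR.
  x = 3: f_y(3, y) = 6*y**2 + 6*y; vanishes at y ∈ {-1, 0}. (3, -1): f_x = -7 ≠ 0; (3, 0): f_x = -9 ≠ 0.
  x = 4: f_y(4, y) = 6*y**2 + 10*y; vanishes at y ∈ {0}. (4, 0): f_x = -36 ≠ 0.
Only singular point on the grid: (2, 0).
Classify: substitute x = 2 + u, y = 0 + v and expand: f = -3*u**3 + 2*u*v**2 + 2*v**3 + v**2.
No constant or linear terms (consistent with a singular point). Quadratic part: v**2. Cubic part: -3*u**3 + 2*u*v**2 + 2*v**3.
The quadratic part v**2 is a perfect square, so there is a single (double) tangent line v = 0, i.e. y = 0. Restricting the cubic part to that line (v = 0) leaves -3*u**3 ≠ 0, so f is not divisible by v and the branch is v² ≈ 3*u**3 to lowest order — this is a cusp.
Classification: cusp.


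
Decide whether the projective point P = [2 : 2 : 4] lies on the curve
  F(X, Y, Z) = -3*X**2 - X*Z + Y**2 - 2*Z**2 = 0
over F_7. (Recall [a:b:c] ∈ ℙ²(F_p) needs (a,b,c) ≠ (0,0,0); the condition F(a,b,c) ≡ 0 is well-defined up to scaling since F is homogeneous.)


F(2,2,4) ≡ 1 (mod 7); P is NOT on the curve.

Evaluate F(2, 2, 4) term-by-term (mod 7).
  -3*X**2 ↦ -3·4·1·1 = -12
  -X*Z ↦ -1·2·1·4 = -8
  Y**2 ↦ 1·1·4·1 = 4
  -2*Z**2 ↦ -2·1·1·16 = -32
Sum: F(2, 2, 4) = (-12) + (-8) + (4) + (-32) = -48.
Reducing mod 7: -48 ≡ 1 (mod 7).
Since F(a, b, c) ≡ 1 ≠ 0 (mod 7), P does NOT lie on the curve.


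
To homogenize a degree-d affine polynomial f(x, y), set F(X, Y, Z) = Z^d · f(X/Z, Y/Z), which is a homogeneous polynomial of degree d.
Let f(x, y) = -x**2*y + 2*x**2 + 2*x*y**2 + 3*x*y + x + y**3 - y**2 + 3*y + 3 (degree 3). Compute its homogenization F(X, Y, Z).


F(X, Y, Z) = -X**2*Y + 2*X**2*Z + 2*X*Y**2 + 3*X*Y*Z + X*Z**2 + Y**3 - Y**2*Z + 3*Y*Z**2 + 3*Z**3

deg(f) = 3.
Substitute x = X/Z, y = Y/Z into f, then multiply by Z^3.
  monomial -1·x^2·y^1 ↦ -1·X^2·Y^1·Z^0.
  monomial 2·x^2·y^0 ↦ 2·X^2·Y^0·Z^1.
  monomial 2·x^1·y^2 ↦ 2·X^1·Y^2·Z^0.
  monomial 3·x^1·y^1 ↦ 3·X^1·Y^1·Z^1.
  monomial 1·x^1·y^0 ↦ 1·X^1·Y^0·Z^2.
  monomial 1·x^0·y^3 ↦ 1·X^0·Y^3·Z^0.
  monomial -1·x^0·y^2 ↦ -1·X^0·Y^2·Z^1.
  monomial 3·x^0·y^1 ↦ 3·X^0·Y^1·Z^2.
  monomial 3·x^0·y^0 ↦ 3·X^0·Y^0·Z^3.
Collecting: F(X, Y, Z) = -X**2*Y + 2*X**2*Z + 2*X*Y**2 + 3*X*Y*Z + X*Z**2 + Y**3 - Y**2*Z + 3*Y*Z**2 + 3*Z**3.


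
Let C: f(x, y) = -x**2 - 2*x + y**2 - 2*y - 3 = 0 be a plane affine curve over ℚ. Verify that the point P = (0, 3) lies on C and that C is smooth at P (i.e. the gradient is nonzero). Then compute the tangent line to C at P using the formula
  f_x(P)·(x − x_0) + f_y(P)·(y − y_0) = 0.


Tangent line at P: -2*x + 4*y - 12 = 0.

Step 1: f(0, 3) = 0, so P lies on C.
Step 2: partial derivatives
  f_x(x, y) = -2*x - 2, f_y(x, y) = 2*y - 2.
  f_x(P) = -2, f_y(P) = 4 (gradient nonzero, so P is smooth).
Step 3: tangent line at P: -2·(x − 0) + 4·(y − 3) = 0.
Expanding: -2*x + 4*y - 12 = 0.


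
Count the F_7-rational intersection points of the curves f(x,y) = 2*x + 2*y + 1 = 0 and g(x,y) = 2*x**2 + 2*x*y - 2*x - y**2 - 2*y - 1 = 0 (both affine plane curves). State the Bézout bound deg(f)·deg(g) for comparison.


Common zeros: ∅; count = 0; Bézout bound = 2.

deg(f) = 1, deg(g) = 2, so Bézout bound = 2.
Scan x ∈ F_7. For each x, list the y ∈ F_7 with f(x, y) ≡ 0 and those with g(x, y) ≡ 0 (mod 7); the common zeros in that column are the intersection.
  x = 0: f ≡ 0 at y ∈ {3}; g ≡ 0 at y ∈ {6}; common: ∅.
  x = 1: f ≡ 0 at y ∈ {2}; g ≡ 0 at y ∈ ∅; common: ∅.
  x = 2: f ≡ 0 at y ∈ {1}; g ≡ 0 at y ∈ {3, 6}; common: ∅.
  x = 3: f ≡ 0 at y ∈ {0}; g ≡ 0 at y ∈ {1, 3}; common: ∅.
  x = 4: f ≡ 0 at y ∈ {6}; g ≡ 0 at y ∈ {1, 5}; common: ∅.
  x = 5: f ≡ 0 at y ∈ {5}; g ≡ 0 at y ∈ ∅; common: ∅.
  x = 6: f ≡ 0 at y ∈ {4}; g ≡ 0 at y ∈ {5}; common: ∅.
Collecting: common zeros = ∅, so the count is 0.
Comparison with the Bézout bound: 0 ≤ 2 = deg(f)·deg(g), as expected for curves with no common component (the affine F_7-count falls short of the bound because intersections may lie at infinity, over extension fields, or carry multiplicity).


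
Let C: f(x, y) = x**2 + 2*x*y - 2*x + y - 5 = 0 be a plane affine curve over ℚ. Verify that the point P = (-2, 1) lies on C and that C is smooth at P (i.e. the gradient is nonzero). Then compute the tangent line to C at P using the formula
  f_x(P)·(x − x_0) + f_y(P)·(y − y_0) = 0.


Tangent line at P: -4*x - 3*y - 5 = 0.

Step 1: f(-2, 1) = 0, so P lies on C.
Step 2: partial derivatives
  f_x(x, y) = 2*x + 2*y - 2, f_y(x, y) = 2*x + 1.
  f_x(P) = -4, f_y(P) = -3 (gradient nonzero, so P is smooth).
Step 3: tangent line at P: -4·(x − -2) + -3·(y − 1) = 0.
Expanding: -4*x - 3*y - 5 = 0.


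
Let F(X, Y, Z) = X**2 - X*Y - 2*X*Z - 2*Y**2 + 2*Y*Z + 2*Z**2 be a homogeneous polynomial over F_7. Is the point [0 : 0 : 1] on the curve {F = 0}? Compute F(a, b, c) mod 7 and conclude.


F(0,0,1) ≡ 2 (mod 7); P is NOT on the curve.

Evaluate F(0, 0, 1) term-by-term (mod 7).
  X**2 ↦ 1·0·1·1 = 0
  -X*Y ↦ -1·0·0·1 = 0
  -2*X*Z ↦ -2·0·1·1 = 0
  -2*Y**2 ↦ -2·1·0·1 = 0
  2*Y*Z ↦ 2·1·0·1 = 0
  2*Z**2 ↦ 2·1·1·1 = 2
Sum: F(0, 0, 1) = (0) + (0) + (0) + (0) + (0) + (2) = 2.
Reducing mod 7: 2 ≡ 2 (mod 7).
Since F(a, b, c) ≡ 2 ≠ 0 (mod 7), P does NOT lie on the curve.


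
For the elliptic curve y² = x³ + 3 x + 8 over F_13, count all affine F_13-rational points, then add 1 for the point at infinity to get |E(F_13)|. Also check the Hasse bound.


Affine points = {(1, 5), (1, 8), (2, 3), (2, 10), (9, 6), (9, 7), (12, 2), (12, 11)}; affine count = 8; |E(F_13)| = 9.

Discriminant check: Δ ∝ 4a³ + 27b² = 4·3³ + 27·8² = 4·27 + 27·64 ≡ 3 (mod 13). Nonzero ⇒ E is nonsingular.
For each x ∈ F_13, compute rhs = x³ + 3·x + 8 mod 13, then count y ∈ F_13 with y² ≡ rhs.
  x = 0: rhs = 8, matching y values: none (0 points).
  x = 1: rhs = 12, matching y values: 5, 8 (2 points).
  x = 2: rhs = 9, matching y values: 3, 10 (2 points).
  x = 3: rhs = 5, matching y values: none (0 points).
  x = 4: rhs = 6, matching y values: none (0 points).
  x = 5: rhs = 5, matching y values: none (0 points).
  x = 6: rhs = 8, matching y values: none (0 points).
  x = 7: rhs = 8, matching y values: none (0 points).
  x = 8: rhs = 11, matching y values: none (0 points).
  x = 9: rhs = 10, matching y values: 6, 7 (2 points).
  x = 10: rhs = 11, matching y values: none (0 points).
  x = 11: rhs = 7, matching y values: none (0 points).
  x = 12: rhs = 4, matching y values: 2, 11 (2 points).
Total affine count: 8.
Full point count |E(F_13)| = 8 + 1 = 9.
Hasse bound: |9 − (13+1)| = |-5| = 5 ≤ 2√13 ≈ 7.2111 ✓.


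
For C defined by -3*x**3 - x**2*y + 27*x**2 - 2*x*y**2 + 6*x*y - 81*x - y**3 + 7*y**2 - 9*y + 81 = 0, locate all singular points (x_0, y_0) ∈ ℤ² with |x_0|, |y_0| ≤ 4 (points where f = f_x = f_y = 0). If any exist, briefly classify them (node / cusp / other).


Singular points: {(3, 0)}; classification: cusp.

Compute partial derivatives:
  f_x = -9*x**2 - 2*x*y + 54*x - 2*y**2 + 6*y - 81.
  f_y = -x**2 - 4*x*y + 6*x - 3*y**2 + 14*y - 9.
Scan x_0 ∈ {−4, ..., 4}. For each x_0, f_y(x_0, y) is a polynomial in y; find its integer roots y ∈ {−4, ..., 4}, then test f_x and f at those candidates.
  x = -4: f_y(-4, y) = -3*y**2 + 30*y - 49; no integer root y with |y| ≤ 4.
  x = -3: f_y(-3, y) = -3*y**2 + 26*y - 36; no integer root y with |y| ≤ 4.
  x = -2: f_y(-2, y) = -3*y**2 + 22*y - 25; no integer root y with |y| ≤ 4.
  x = -1: f_y(-1, y) = -3*y**2 + 18*y - 16; no integer root y with |y| ≤ 4.
  x = 0: f_y(0, y) = -3*y**2 + 14*y - 9; no integer root y with |y| ≤ 4.
  x = 1: f_y(1, y) = -3*y**2 + 10*y - 4; no integer root y with |y| ≤ 4.
  x = 2: f_y(2, y) = -3*y**2 + 6*y - 1; no integer root y with |y| ≤ 4.
  x = 3: f_y(3, y) = -3*y**2 + 2*y; vanishes at y ∈ {0}. (3, 0): f_x = 0, f = 0 — SINGULAR.
  x = 4: f_y(4, y) = -3*y**2 - 2*y - 1; no integer root y with |y| ≤ 4.
Only singular point on the grid: (3, 0).
Classify: substitute x = 3 + u, y = 0 + v and expand: f = -3*u**3 - u**2*v - 2*u*v**2 - v**3 + v**2.
No constant or linear terms (consistent with a singular point). Quadratic part: v**2. Cubic part: -3*u**3 - u**2*v - 2*u*v**2 - v**3.
The quadratic part v**2 is a perfect square, so there is a single (double) tangent line v = 0, i.e. y = 0. Restricting the cubic part to that line (v = 0) leaves -3*u**3 ≠ 0, so f is not divisible by v and the branch is v² ≈ 3*u**3 to lowest order — this is a cusp.
Classification: cusp.


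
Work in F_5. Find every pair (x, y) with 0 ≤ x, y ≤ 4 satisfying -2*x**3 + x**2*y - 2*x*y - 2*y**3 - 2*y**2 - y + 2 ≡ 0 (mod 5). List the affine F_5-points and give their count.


Affine F_5-points: {(1, 0), (2, 2)}; count = 2.

For each of the 25 pairs (x, y) ∈ F_5², evaluate f(x, y) mod 5. Record the zeros.
  x = 0: [0↦2, 1↦2, 2↦1, 3↦2, 4↦3]  zeros at y ∈ ∅
  x = 1: [0↦0, 1↦4, 2↦2, 3↦2, 4↦2]  zeros at y ∈ {0}
  x = 2: [0↦1, 1↦1, 2↦0, 3↦1, 4↦2]  zeros at y ∈ {2}
  x = 3: [0↦3, 1↦1, 2↦3, 3↦2, 4↦1]  zeros at y ∈ ∅
  x = 4: [0↦4, 1↦2, 2↦4, 3↦3, 4↦2]  zeros at y ∈ ∅
Collecting zeros: affine points = {(1, 0), (2, 2)}.
Total count |C(F_5)_aff| = 2.


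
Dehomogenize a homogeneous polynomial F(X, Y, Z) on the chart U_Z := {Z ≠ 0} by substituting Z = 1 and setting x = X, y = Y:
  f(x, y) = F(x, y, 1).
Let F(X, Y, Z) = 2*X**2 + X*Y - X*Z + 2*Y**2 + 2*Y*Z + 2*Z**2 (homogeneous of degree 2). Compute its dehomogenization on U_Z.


f(x, y) = 2*x**2 + x*y - x + 2*y**2 + 2*y + 2

On U_Z we set Z = 1. Each monomial c·X^i·Y^j·Z^k in F becomes c·x^i·y^j·1^k = c·x^i·y^j.
Substituting Z = 1: F(X, Y, 1) = 2*x**2 + x*y - x + 2*y**2 + 2*y + 2.
Note: deg(f) ≤ deg(F) = 2; strict inequality happens when F is divisible by Z (lost terms).


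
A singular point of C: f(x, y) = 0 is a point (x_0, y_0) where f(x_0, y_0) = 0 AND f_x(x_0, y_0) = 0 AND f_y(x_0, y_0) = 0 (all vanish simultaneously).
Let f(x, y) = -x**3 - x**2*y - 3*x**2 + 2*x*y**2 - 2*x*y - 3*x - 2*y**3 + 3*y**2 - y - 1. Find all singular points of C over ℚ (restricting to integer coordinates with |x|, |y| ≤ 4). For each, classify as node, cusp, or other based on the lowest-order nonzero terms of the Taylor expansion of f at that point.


Singular points: {(-1, 0)}; classification: cusp.

Compute partial derivatives:
  f_x = -3*x**2 - 2*x*y - 6*x + 2*y**2 - 2*y - 3.
  f_y = -x**2 + 4*x*y - 2*x - 6*y**2 + 6*y - 1.
Scan x_0 ∈ {−4, ..., 4}. For each x_0, f_y(x_0, y) is a polynomial in y; find its integer roots y ∈ {−4, ..., 4}, then test f_x and f at those candidates.
  x = -4: f_y(-4, y) = -6*y**2 - 10*y - 9; no integer root y with |y| ≤ 4.
  x = -3: f_y(-3, y) = -6*y**2 - 6*y - 4; no integer root y with |y| ≤ 4.
  x = -2: f_y(-2, y) = -6*y**2 - 2*y - 1; no integer root y with |y| ≤ 4.
  x = -1: f_y(-1, y) = -6*y**2 + 2*y; vanishes at y ∈ {0}. (-1, 0): f_x = 0, f = 0 — SINGULAR.
  x = 0: f_y(0, y) = -6*y**2 + 6*y - 1; no integer root y with |y| ≤ 4.
  x = 1: f_y(1, y) = -6*y**2 + 10*y - 4; vanishes at y ∈ {1}. (1, 1): f_x = -14 ≠ 0.
  x = 2: f_y(2, y) = -6*y**2 + 14*y - 9; no integer root y with |y| ≤ 4.
  x = 3: f_y(3, y) = -6*y**2 + 18*y - 16; no integer root y with |y| ≤ 4.
  x = 4: f_y(4, y) = -6*y**2 + 22*y - 25; no integer root y with |y| ≤ 4.
Only singular point on the grid: (-1, 0).
Classify: substitute x = -1 + u, y = 0 + v and expand: f = -u**3 - u**2*v + 2*u*v**2 - 2*v**3 + v**2.
No constant or linear terms (consistent with a singular point). Quadratic part: v**2. Cubic part: -u**3 - u**2*v + 2*u*v**2 - 2*v**3.
The quadratic part v**2 is a perfect square, so there is a single (double) tangent line v = 0, i.e. y = 0. Restricting the cubic part to that line (v = 0) leaves -u**3 ≠ 0, so f is not divisible by v and the branch is v² ≈ u**3 to lowest order — this is a cusp.
Classification: cusp.


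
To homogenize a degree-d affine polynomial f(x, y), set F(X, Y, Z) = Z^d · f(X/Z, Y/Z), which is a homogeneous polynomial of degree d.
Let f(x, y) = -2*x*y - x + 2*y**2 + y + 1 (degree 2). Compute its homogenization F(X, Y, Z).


F(X, Y, Z) = -2*X*Y - X*Z + 2*Y**2 + Y*Z + Z**2

deg(f) = 2.
Substitute x = X/Z, y = Y/Z into f, then multiply by Z^2.
  monomial -2·x^1·y^1 ↦ -2·X^1·Y^1·Z^0.
  monomial -1·x^1·y^0 ↦ -1·X^1·Y^0·Z^1.
  monomial 2·x^0·y^2 ↦ 2·X^0·Y^2·Z^0.
  monomial 1·x^0·y^1 ↦ 1·X^0·Y^1·Z^1.
  monomial 1·x^0·y^0 ↦ 1·X^0·Y^0·Z^2.
Collecting: F(X, Y, Z) = -2*X*Y - X*Z + 2*Y**2 + Y*Z + Z**2.


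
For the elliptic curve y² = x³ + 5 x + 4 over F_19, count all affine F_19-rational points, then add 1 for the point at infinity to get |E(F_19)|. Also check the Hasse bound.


Affine points = {(0, 2), (0, 17), (8, 9), (8, 10), (10, 3), (10, 16), (12, 5), (12, 14), (13, 9), (13, 10), (14, 5), (14, 14), (16, 0), (17, 9), (17, 10), (18, 6), (18, 13)}; affine count = 17; |E(F_19)| = 18.

Discriminant check: Δ ∝ 4a³ + 27b² = 4·5³ + 27·4² = 4·125 + 27·16 ≡ 1 (mod 19). Nonzero ⇒ E is nonsingular.
For each x ∈ F_19, compute rhs = x³ + 5·x + 4 mod 19, then count y ∈ F_19 with y² ≡ rhs.
  x = 0: rhs = 4, matching y values: 2, 17 (2 points).
  x = 1: rhs = 10, matching y values: none (0 points).
  x = 2: rhs = 3, matching y values: none (0 points).
  x = 3: rhs = 8, matching y values: none (0 points).
  x = 4: rhs = 12, matching y values: none (0 points).
  x = 5: rhs = 2, matching y values: none (0 points).
  x = 6: rhs = 3, matching y values: none (0 points).
  x = 7: rhs = 2, matching y values: none (0 points).
  x = 8: rhs = 5, matching y values: 9, 10 (2 points).
  x = 9: rhs = 18, matching y values: none (0 points).
  x = 10: rhs = 9, matching y values: 3, 16 (2 points).
  x = 11: rhs = 3, matching y values: none (0 points).
  x = 12: rhs = 6, matching y values: 5, 14 (2 points).
  x = 13: rhs = 5, matching y values: 9, 10 (2 points).
  x = 14: rhs = 6, matching y values: 5, 14 (2 points).
  x = 15: rhs = 15, matching y values: none (0 points).
  x = 16: rhs = 0, matching y values: 0 (1 points).
  x = 17: rhs = 5, matching y values: 9, 10 (2 points).
  x = 18: rhs = 17, matching y values: 6, 13 (2 points).
Total affine count: 17.
Full point count |E(F_19)| = 17 + 1 = 18.
Hasse bound: |18 − (19+1)| = |-2| = 2 ≤ 2√19 ≈ 8.7178 ✓.


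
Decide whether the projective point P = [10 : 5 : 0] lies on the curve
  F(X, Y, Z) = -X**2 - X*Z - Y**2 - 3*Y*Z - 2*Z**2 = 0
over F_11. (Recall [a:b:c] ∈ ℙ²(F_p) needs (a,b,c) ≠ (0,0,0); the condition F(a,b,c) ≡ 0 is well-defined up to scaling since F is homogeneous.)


F(10,5,0) ≡ 7 (mod 11); P is NOT on the curve.

Evaluate F(10, 5, 0) term-by-term (mod 11).
  -X**2 ↦ -1·100·1·1 = -100
  -X*Z ↦ -1·10·1·0 = 0
  -Y**2 ↦ -1·1·25·1 = -25
  -3*Y*Z ↦ -3·1·5·0 = 0
  -2*Z**2 ↦ -2·1·1·0 = 0
Sum: F(10, 5, 0) = (-100) + (0) + (-25) + (0) + (0) = -125.
Reducing mod 11: -125 ≡ 7 (mod 11).
Since F(a, b, c) ≡ 7 ≠ 0 (mod 11), P does NOT lie on the curve.


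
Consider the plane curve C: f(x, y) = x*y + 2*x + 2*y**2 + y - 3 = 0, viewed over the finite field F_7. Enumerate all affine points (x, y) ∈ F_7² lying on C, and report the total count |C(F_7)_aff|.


Affine F_7-points: {(0, 1), (0, 2), (2, 3), (2, 6), (5, 0), (5, 4)}; count = 6.

For each of the 49 pairs (x, y) ∈ F_7², evaluate f(x, y) mod 7. Record the zeros.
  x = 0: [0↦4, 1↦0, 2↦0, 3↦4, 4↦5, 5↦3, 6↦5]  zeros at y ∈ {1, 2}
  x = 1: [0↦6, 1↦3, 2↦4, 3↦2, 4↦4, 5↦3, 6↦6]  zeros at y ∈ ∅
  x = 2: [0↦1, 1↦6, 2↦1, 3↦0, 4↦3, 5↦3, 6↦0]  zeros at y ∈ {3, 6}
  x = 3: [0↦3, 1↦2, 2↦5, 3↦5, 4↦2, 5↦3, 6↦1]  zeros at y ∈ ∅
  x = 4: [0↦5, 1↦5, 2↦2, 3↦3, 4↦1, 5↦3, 6↦2]  zeros at y ∈ ∅
  x = 5: [0↦0, 1↦1, 2↦6, 3↦1, 4↦0, 5↦3, 6↦3]  zeros at y ∈ {0, 4}
  x = 6: [0↦2, 1↦4, 2↦3, 3↦6, 4↦6, 5↦3, 6↦4]  zeros at y ∈ ∅
Collecting zeros: affine points = {(0, 1), (0, 2), (2, 3), (2, 6), (5, 0), (5, 4)}.
Total count |C(F_7)_aff| = 6.


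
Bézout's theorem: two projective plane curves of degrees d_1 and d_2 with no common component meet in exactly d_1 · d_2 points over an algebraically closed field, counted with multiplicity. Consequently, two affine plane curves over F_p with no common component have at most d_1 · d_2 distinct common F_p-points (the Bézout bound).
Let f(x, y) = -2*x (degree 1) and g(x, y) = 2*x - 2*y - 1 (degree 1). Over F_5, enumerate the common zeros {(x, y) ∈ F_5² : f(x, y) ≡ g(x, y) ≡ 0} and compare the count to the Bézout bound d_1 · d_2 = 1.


Common zeros: {(0, 2)}; count = 1; Bézout bound = 1.

deg(f) = 1, deg(g) = 1, so Bézout bound = 1.
Scan x ∈ F_5. For each x, list the y ∈ F_5 with f(x, y) ≡ 0 and those with g(x, y) ≡ 0 (mod 5); the common zeros in that column are the intersection.
  x = 0: f ≡ 0 at y ∈ {0, 1, 2, 3, 4}; g ≡ 0 at y ∈ {2}; common: {2}.
  x = 1: f ≡ 0 at y ∈ ∅; g ≡ 0 at y ∈ {3}; common: ∅.
  x = 2: f ≡ 0 at y ∈ ∅; g ≡ 0 at y ∈ {4}; common: ∅.
  x = 3: f ≡ 0 at y ∈ ∅; g ≡ 0 at y ∈ {0}; common: ∅.
  x = 4: f ≡ 0 at y ∈ ∅; g ≡ 0 at y ∈ {1}; common: ∅.
Collecting: common zeros = {(0, 2)}, so the count is 1.
Comparison with the Bézout bound: 1 ≤ 1 = deg(f)·deg(g), as expected for curves with no common component (the bound is attained).


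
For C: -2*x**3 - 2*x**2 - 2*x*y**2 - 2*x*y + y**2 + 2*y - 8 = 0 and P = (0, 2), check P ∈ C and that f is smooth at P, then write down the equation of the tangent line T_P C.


Tangent line at P: -12*x + 6*y - 12 = 0.

Step 1: f(0, 2) = 0, so P lies on C.
Step 2: partial derivatives
  f_x(x, y) = -6*x**2 - 4*x - 2*y**2 - 2*y, f_y(x, y) = -4*x*y - 2*x + 2*y + 2.
  f_x(P) = -12, f_y(P) = 6 (gradient nonzero, so P is smooth).
Step 3: tangent line at P: -12·(x − 0) + 6·(y − 2) = 0.
Expanding: -12*x + 6*y - 12 = 0.


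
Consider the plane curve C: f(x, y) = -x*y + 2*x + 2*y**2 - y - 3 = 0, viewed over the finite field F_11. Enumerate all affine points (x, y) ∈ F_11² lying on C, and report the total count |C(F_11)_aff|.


Affine F_11-points: {(0, 7), (0, 10), (1, 3), (1, 9), (2, 1), (2, 6), (3, 5), (3, 8), (7, 0), (7, 4)}; count = 10.

For each of the 121 pairs (x, y) ∈ F_11², evaluate f(x, y) mod 11. Record the zeros.
  x = 0: [0↦8, 1↦9, 2↦3, 3↦1, 4↦3, 5↦9, 6↦8, 7↦0, 8↦7, 9↦7, 10↦0]  zeros at y ∈ {7, 10}
  x = 1: [0↦10, 1↦10, 2↦3, 3↦0, 4↦1, 5↦6, 6↦4, 7↦6, 8↦1, 9↦0, 10↦3]  zeros at y ∈ {3, 9}
  x = 2: [0↦1, 1↦0, 2↦3, 3↦10, 4↦10, 5↦3, 6↦0, 7↦1, 8↦6, 9↦4, 10↦6]  zeros at y ∈ {1, 6}
  x = 3: [0↦3, 1↦1, 2↦3, 3↦9, 4↦8, 5↦0, 6↦7, 7↦7, 8↦0, 9↦8, 10↦9]  zeros at y ∈ {5, 8}
  x = 4: [0↦5, 1↦2, 2↦3, 3↦8, 4↦6, 5↦8, 6↦3, 7↦2, 8↦5, 9↦1, 10↦1]  zeros at y ∈ ∅
  x = 5: [0↦7, 1↦3, 2↦3, 3↦7, 4↦4, 5↦5, 6↦10, 7↦8, 8↦10, 9↦5, 10↦4]  zeros at y ∈ ∅
  x = 6: [0↦9, 1↦4, 2↦3, 3↦6, 4↦2, 5↦2, 6↦6, 7↦3, 8↦4, 9↦9, 10↦7]  zeros at y ∈ ∅
  x = 7: [0↦0, 1↦5, 2↦3, 3↦5, 4↦0, 5↦10, 6↦2, 7↦9, 8↦9, 9↦2, 10↦10]  zeros at y ∈ {0, 4}
  x = 8: [0↦2, 1↦6, 2↦3, 3↦4, 4↦9, 5↦7, 6↦9, 7↦4, 8↦3, 9↦6, 10↦2]  zeros at y ∈ ∅
  x = 9: [0↦4, 1↦7, 2↦3, 3↦3, 4↦7, 5↦4, 6↦5, 7↦10, 8↦8, 9↦10, 10↦5]  zeros at y ∈ ∅
  x = 10: [0↦6, 1↦8, 2↦3, 3↦2, 4↦5, 5↦1, 6↦1, 7↦5, 8↦2, 9↦3, 10↦8]  zeros at y ∈ ∅
Collecting zeros: affine points = {(0, 7), (0, 10), (1, 3), (1, 9), (2, 1), (2, 6), (3, 5), (3, 8), (7, 0), (7, 4)}.
Total count |C(F_11)_aff| = 10.


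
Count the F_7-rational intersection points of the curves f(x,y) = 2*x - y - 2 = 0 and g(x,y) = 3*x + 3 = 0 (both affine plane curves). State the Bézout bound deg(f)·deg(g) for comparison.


Common zeros: {(6, 3)}; count = 1; Bézout bound = 1.

deg(f) = 1, deg(g) = 1, so Bézout bound = 1.
Scan x ∈ F_7. For each x, list the y ∈ F_7 with f(x, y) ≡ 0 and those with g(x, y) ≡ 0 (mod 7); the common zeros in that column are the intersection.
  x = 0: f ≡ 0 at y ∈ {5}; g ≡ 0 at y ∈ ∅; common: ∅.
  x = 1: f ≡ 0 at y ∈ {0}; g ≡ 0 at y ∈ ∅; common: ∅.
  x = 2: f ≡ 0 at y ∈ {2}; g ≡ 0 at y ∈ ∅; common: ∅.
  x = 3: f ≡ 0 at y ∈ {4}; g ≡ 0 at y ∈ ∅; common: ∅.
  x = 4: f ≡ 0 at y ∈ {6}; g ≡ 0 at y ∈ ∅; common: ∅.
  x = 5: f ≡ 0 at y ∈ {1}; g ≡ 0 at y ∈ ∅; common: ∅.
  x = 6: f ≡ 0 at y ∈ {3}; g ≡ 0 at y ∈ {0, 1, 2, 3, 4, 5, 6}; common: {3}.
Collecting: common zeros = {(6, 3)}, so the count is 1.
Comparison with the Bézout bound: 1 ≤ 1 = deg(f)·deg(g), as expected for curves with no common component (the bound is attained).


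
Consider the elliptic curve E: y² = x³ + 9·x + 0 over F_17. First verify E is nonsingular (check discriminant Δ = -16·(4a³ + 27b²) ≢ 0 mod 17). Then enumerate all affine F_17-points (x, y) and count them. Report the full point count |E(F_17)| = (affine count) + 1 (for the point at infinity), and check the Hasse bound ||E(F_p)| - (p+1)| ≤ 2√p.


Affine points = {(0, 0), (2, 3), (2, 14), (4, 7), (4, 10), (5, 0), (6, 7), (6, 10), (7, 7), (7, 10), (10, 6), (10, 11), (11, 6), (11, 11), (12, 0), (13, 6), (13, 11), (15, 5), (15, 12)}; affine count = 19; |E(F_17)| = 20.

Discriminant check: Δ ∝ 4a³ + 27b² = 4·9³ + 27·0² = 4·729 + 27·0 ≡ 9 (mod 17). Nonzero ⇒ E is nonsingular.
For each x ∈ F_17, compute rhs = x³ + 9·x + 0 mod 17, then count y ∈ F_17 with y² ≡ rhs.
  x = 0: rhs = 0, matching y values: 0 (1 points).
  x = 1: rhs = 10, matching y values: none (0 points).
  x = 2: rhs = 9, matching y values: 3, 14 (2 points).
  x = 3: rhs = 3, matching y values: none (0 points).
  x = 4: rhs = 15, matching y values: 7, 10 (2 points).
  x = 5: rhs = 0, matching y values: 0 (1 points).
  x = 6: rhs = 15, matching y values: 7, 10 (2 points).
  x = 7: rhs = 15, matching y values: 7, 10 (2 points).
  x = 8: rhs = 6, matching y values: none (0 points).
  x = 9: rhs = 11, matching y values: none (0 points).
  x = 10: rhs = 2, matching y values: 6, 11 (2 points).
  x = 11: rhs = 2, matching y values: 6, 11 (2 points).
  x = 12: rhs = 0, matching y values: 0 (1 points).
  x = 13: rhs = 2, matching y values: 6, 11 (2 points).
  x = 14: rhs = 14, matching y values: none (0 points).
  x = 15: rhs = 8, matching y values: 5, 12 (2 points).
  x = 16: rhs = 7, matching y values: none (0 points).
Total affine count: 19.
Full point count |E(F_17)| = 19 + 1 = 20.
Hasse bound: |20 − (17+1)| = |2| = 2 ≤ 2√17 ≈ 8.2462 ✓.


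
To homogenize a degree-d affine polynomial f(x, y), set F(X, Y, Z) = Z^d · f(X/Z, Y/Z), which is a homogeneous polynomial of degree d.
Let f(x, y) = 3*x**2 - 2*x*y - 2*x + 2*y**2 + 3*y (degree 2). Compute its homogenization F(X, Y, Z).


F(X, Y, Z) = 3*X**2 - 2*X*Y - 2*X*Z + 2*Y**2 + 3*Y*Z

deg(f) = 2.
Substitute x = X/Z, y = Y/Z into f, then multiply by Z^2.
  monomial 3·x^2·y^0 ↦ 3·X^2·Y^0·Z^0.
  monomial -2·x^1·y^1 ↦ -2·X^1·Y^1·Z^0.
  monomial -2·x^1·y^0 ↦ -2·X^1·Y^0·Z^1.
  monomial 2·x^0·y^2 ↦ 2·X^0·Y^2·Z^0.
  monomial 3·x^0·y^1 ↦ 3·X^0·Y^1·Z^1.
Collecting: F(X, Y, Z) = 3*X**2 - 2*X*Y - 2*X*Z + 2*Y**2 + 3*Y*Z.


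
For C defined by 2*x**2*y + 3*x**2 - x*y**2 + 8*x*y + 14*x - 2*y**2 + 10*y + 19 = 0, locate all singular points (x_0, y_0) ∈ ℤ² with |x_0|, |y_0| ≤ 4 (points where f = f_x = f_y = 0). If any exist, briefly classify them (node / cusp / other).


Singular points: {(-3, -2)}; classification: node.

Compute partial derivatives:
  f_x = 4*x*y + 6*x - y**2 + 8*y + 14.
  f_y = 2*x**2 - 2*x*y + 8*x - 4*y + 10.
Scan x_0 ∈ {−4, ..., 4}. For each x_0, f_y(x_0, y) is a polynomial in y; find its integer roots y ∈ {−4, ..., 4}, then test f_x and f at those candidates.
  x = -4: f_y(-4, y) = 4*y + 10; no integer root y with |y| ≤ 4.
  x = -3: f_y(-3, y) = 2*y + 4; vanishes at y ∈ {-2}. (-3, -2): f_x = 0, f = 0 — SINGULAR.
  x = -2: f_y(-2, y) = 2; no integer root y with |y| ≤ 4.
  x = -1: f_y(-1, y) = 4 - 2*y; vanishes at y ∈ {2}. (-1, 2): f_x = 12 ≠ 0.
  x = 0: f_y(0, y) = 10 - 4*y; no integer root y with |y| ≤ 4.
  x = 1: f_y(1, y) = 20 - 6*y; no integer root y with |y| ≤ 4.
  x = 2: f_y(2, y) = 34 - 8*y; no integer root y with |y| ≤ 4.
  x = 3: f_y(3, y) = 52 - 10*y; no integer root y with |y| ≤ 4.
  x = 4: f_y(4, y) = 74 - 12*y; no integer root y with |y| ≤ 4.
Only singular point on the grid: (-3, -2).
Classify: substitute x = -3 + u, y = -2 + v and expand: f = 2*u**2*v - u**2 - u*v**2 + v**2.
No constant or linear terms (consistent with a singular point). Quadratic part: -u**2 + v**2. Cubic part: 2*u**2*v - u*v**2.
The quadratic part v**2 - u**2 = (v − u)(v + u) splits into two distinct linear factors, so there are two distinct tangent lines y − -2 = ±(x − -3) — this is a node (ordinary double point).
Classification: node.


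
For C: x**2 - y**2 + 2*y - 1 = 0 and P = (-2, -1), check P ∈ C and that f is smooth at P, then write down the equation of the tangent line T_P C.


Tangent line at P: -4*x + 4*y - 4 = 0.

Step 1: f(-2, -1) = 0, so P lies on C.
Step 2: partial derivatives
  f_x(x, y) = 2*x, f_y(x, y) = 2 - 2*y.
  f_x(P) = -4, f_y(P) = 4 (gradient nonzero, so P is smooth).
Step 3: tangent line at P: -4·(x − -2) + 4·(y − -1) = 0.
Expanding: -4*x + 4*y - 4 = 0.


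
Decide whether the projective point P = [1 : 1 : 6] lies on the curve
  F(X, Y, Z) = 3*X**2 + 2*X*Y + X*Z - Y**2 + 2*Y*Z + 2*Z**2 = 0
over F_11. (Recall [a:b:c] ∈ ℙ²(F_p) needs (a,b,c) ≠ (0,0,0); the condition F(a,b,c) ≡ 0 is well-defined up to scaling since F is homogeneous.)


F(1,1,6) ≡ 6 (mod 11); P is NOT on the curve.

Evaluate F(1, 1, 6) term-by-term (mod 11).
  3*X**2 ↦ 3·1·1·1 = 3
  2*X*Y ↦ 2·1·1·1 = 2
  X*Z ↦ 1·1·1·6 = 6
  -Y**2 ↦ -1·1·1·1 = -1
  2*Y*Z ↦ 2·1·1·6 = 12
  2*Z**2 ↦ 2·1·1·36 = 72
Sum: F(1, 1, 6) = (3) + (2) + (6) + (-1) + (12) + (72) = 94.
Reducing mod 11: 94 ≡ 6 (mod 11).
Since F(a, b, c) ≡ 6 ≠ 0 (mod 11), P does NOT lie on the curve.


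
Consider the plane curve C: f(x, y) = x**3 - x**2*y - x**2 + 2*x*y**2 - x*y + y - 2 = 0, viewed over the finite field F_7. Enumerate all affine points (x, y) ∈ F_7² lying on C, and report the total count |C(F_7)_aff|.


Affine F_7-points: {(0, 2), (2, 5), (4, 1), (4, 4), (5, 0), (5, 5), (6, 5), (6, 6)}; count = 8.

For each of the 49 pairs (x, y) ∈ F_7², evaluate f(x, y) mod 7. Record the zeros.
  x = 0: [0↦5, 1↦6, 2↦0, 3↦1, 4↦2, 5↦3, 6↦4]  zeros at y ∈ {2}
  x = 1: [0↦5, 1↦6, 2↦4, 3↦6, 4↦5, 5↦1, 6↦1]  zeros at y ∈ ∅
  x = 2: [0↦2, 1↦1, 2↦1, 3↦2, 4↦4, 5↦0, 6↦4]  zeros at y ∈ {5}
  x = 3: [0↦2, 1↦4, 2↦4, 3↦2, 4↦5, 5↦6, 6↦5]  zeros at y ∈ ∅
  x = 4: [0↦4, 1↦0, 2↦5, 3↦5, 4↦0, 5↦4, 6↦3]  zeros at y ∈ {1, 4}
  x = 5: [0↦0, 1↦2, 2↦3, 3↦3, 4↦2, 5↦0, 6↦4]  zeros at y ∈ {0, 5}
  x = 6: [0↦3, 1↦2, 2↦4, 3↦2, 4↦3, 5↦0, 6↦0]  zeros at y ∈ {5, 6}
Collecting zeros: affine points = {(0, 2), (2, 5), (4, 1), (4, 4), (5, 0), (5, 5), (6, 5), (6, 6)}.
Total count |C(F_7)_aff| = 8.


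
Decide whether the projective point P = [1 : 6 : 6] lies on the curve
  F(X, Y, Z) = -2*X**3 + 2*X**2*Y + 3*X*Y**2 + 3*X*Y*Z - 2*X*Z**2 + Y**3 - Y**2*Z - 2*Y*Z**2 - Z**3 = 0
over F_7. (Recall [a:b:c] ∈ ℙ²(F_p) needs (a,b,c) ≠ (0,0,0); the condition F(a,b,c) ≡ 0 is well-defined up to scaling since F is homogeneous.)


F(1,6,6) ≡ 3 (mod 7); P is NOT on the curve.

Evaluate F(1, 6, 6) term-by-term (mod 7).
  -2*X**3 ↦ -2·1·1·1 = -2
  2*X**2*Y ↦ 2·1·6·1 = 12
  3*X*Y**2 ↦ 3·1·36·1 = 108
  3*X*Y*Z ↦ 3·1·6·6 = 108
  -2*X*Z**2 ↦ -2·1·1·36 = -72
  Y**3 ↦ 1·1·216·1 = 216
  -Y**2*Z ↦ -1·1·36·6 = -216
  -2*Y*Z**2 ↦ -2·1·6·36 = -432
  -Z**3 ↦ -1·1·1·216 = -216
Sum: F(1, 6, 6) = (-2) + (12) + (108) + (108) + (-72) + (216) + (-216) + (-432) + (-216) = -494.
Reducing mod 7: -494 ≡ 3 (mod 7).
Since F(a, b, c) ≡ 3 ≠ 0 (mod 7), P does NOT lie on the curve.


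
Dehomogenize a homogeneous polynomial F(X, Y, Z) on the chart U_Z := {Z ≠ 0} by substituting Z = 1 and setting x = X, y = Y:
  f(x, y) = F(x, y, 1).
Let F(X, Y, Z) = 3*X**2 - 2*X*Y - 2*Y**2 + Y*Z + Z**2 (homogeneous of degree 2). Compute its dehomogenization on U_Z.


f(x, y) = 3*x**2 - 2*x*y - 2*y**2 + y + 1

On U_Z we set Z = 1. Each monomial c·X^i·Y^j·Z^k in F becomes c·x^i·y^j·1^k = c·x^i·y^j.
Substituting Z = 1: F(X, Y, 1) = 3*x**2 - 2*x*y - 2*y**2 + y + 1.
Note: deg(f) ≤ deg(F) = 2; strict inequality happens when F is divisible by Z (lost terms).


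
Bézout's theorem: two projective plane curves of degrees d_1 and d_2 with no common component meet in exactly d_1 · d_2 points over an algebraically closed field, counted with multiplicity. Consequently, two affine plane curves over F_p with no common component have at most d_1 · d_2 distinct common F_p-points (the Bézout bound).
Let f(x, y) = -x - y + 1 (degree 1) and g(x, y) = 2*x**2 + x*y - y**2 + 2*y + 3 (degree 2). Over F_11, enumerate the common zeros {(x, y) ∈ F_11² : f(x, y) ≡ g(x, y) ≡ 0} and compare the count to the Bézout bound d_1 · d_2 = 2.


Common zeros: {(7, 5)}; count = 1; Bézout bound = 2.

deg(f) = 1, deg(g) = 2, so Bézout bound = 2.
Scan x ∈ F_11. For each x, list the y ∈ F_11 with f(x, y) ≡ 0 and those with g(x, y) ≡ 0 (mod 11); the common zeros in that column are the intersection.
  x = 0: f ≡ 0 at y ∈ {1}; g ≡ 0 at y ∈ {3, 10}; common: ∅.
  x = 1: f ≡ 0 at y ∈ {0}; g ≡ 0 at y ∈ ∅; common: ∅.
  x = 2: f ≡ 0 at y ∈ {10}; g ≡ 0 at y ∈ {0, 4}; common: ∅.
  x = 3: f ≡ 0 at y ∈ {9}; g ≡ 0 at y ∈ ∅; common: ∅.
  x = 4: f ≡ 0 at y ∈ {8}; g ≡ 0 at y ∈ {3}; common: ∅.
  x = 5: f ≡ 0 at y ∈ {7}; g ≡ 0 at y ∈ ∅; common: ∅.
  x = 6: f ≡ 0 at y ∈ {6}; g ≡ 0 at y ∈ {9, 10}; common: ∅.
  x = 7: f ≡ 0 at y ∈ {5}; g ≡ 0 at y ∈ {4, 5}; common: {5}.
  x = 8: f ≡ 0 at y ∈ {4}; g ≡ 0 at y ∈ ∅; common: ∅.
  x = 9: f ≡ 0 at y ∈ {3}; g ≡ 0 at y ∈ {0}; common: ∅.
  x = 10: f ≡ 0 at y ∈ {2}; g ≡ 0 at y ∈ ∅; common: ∅.
Collecting: common zeros = {(7, 5)}, so the count is 1.
Comparison with the Bézout bound: 1 ≤ 2 = deg(f)·deg(g), as expected for curves with no common component (the affine F_11-count falls short of the bound because intersections may lie at infinity, over extension fields, or carry multiplicity).


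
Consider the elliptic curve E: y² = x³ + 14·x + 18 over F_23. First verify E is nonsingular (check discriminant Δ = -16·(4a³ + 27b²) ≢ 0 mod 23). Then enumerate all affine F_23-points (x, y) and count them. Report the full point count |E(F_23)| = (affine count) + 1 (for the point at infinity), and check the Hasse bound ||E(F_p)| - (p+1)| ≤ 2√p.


Affine points = {(0, 8), (0, 15), (2, 10), (2, 13), (3, 8), (3, 15), (4, 0), (5, 11), (5, 12), (10, 10), (10, 13), (11, 10), (11, 13), (19, 6), (19, 17), (20, 8), (20, 15), (22, 7), (22, 16)}; affine count = 19; |E(F_23)| = 20.

Discriminant check: Δ ∝ 4a³ + 27b² = 4·14³ + 27·18² = 4·2744 + 27·324 ≡ 13 (mod 23). Nonzero ⇒ E is nonsingular.
For each x ∈ F_23, compute rhs = x³ + 14·x + 18 mod 23, then count y ∈ F_23 with y² ≡ rhs.
  x = 0: rhs = 18, matching y values: 8, 15 (2 points).
  x = 1: rhs = 10, matching y values: none (0 points).
  x = 2: rhs = 8, matching y values: 10, 13 (2 points).
  x = 3: rhs = 18, matching y values: 8, 15 (2 points).
  x = 4: rhs = 0, matching y values: 0 (1 points).
  x = 5: rhs = 6, matching y values: 11, 12 (2 points).
  x = 6: rhs = 19, matching y values: none (0 points).
  x = 7: rhs = 22, matching y values: none (0 points).
  x = 8: rhs = 21, matching y values: none (0 points).
  x = 9: rhs = 22, matching y values: none (0 points).
  x = 10: rhs = 8, matching y values: 10, 13 (2 points).
  x = 11: rhs = 8, matching y values: 10, 13 (2 points).
  x = 12: rhs = 5, matching y values: none (0 points).
  x = 13: rhs = 5, matching y values: none (0 points).
  x = 14: rhs = 14, matching y values: none (0 points).
  x = 15: rhs = 15, matching y values: none (0 points).
  x = 16: rhs = 14, matching y values: none (0 points).
  x = 17: rhs = 17, matching y values: none (0 points).
  x = 18: rhs = 7, matching y values: none (0 points).
  x = 19: rhs = 13, matching y values: 6, 17 (2 points).
  x = 20: rhs = 18, matching y values: 8, 15 (2 points).
  x = 21: rhs = 5, matching y values: none (0 points).
  x = 22: rhs = 3, matching y values: 7, 16 (2 points).
Total affine count: 19.
Full point count |E(F_23)| = 19 + 1 = 20.
Hasse bound: |20 − (23+1)| = |-4| = 4 ≤ 2√23 ≈ 9.5917 ✓.


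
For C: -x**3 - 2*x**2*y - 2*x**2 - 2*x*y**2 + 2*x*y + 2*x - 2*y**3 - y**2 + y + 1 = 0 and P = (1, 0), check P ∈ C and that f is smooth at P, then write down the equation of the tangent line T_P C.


Tangent line at P: -5*x + y + 5 = 0.

Step 1: f(1, 0) = 0, so P lies on C.
Step 2: partial derivatives
  f_x(x, y) = -3*x**2 - 4*x*y - 4*x - 2*y**2 + 2*y + 2, f_y(x, y) = -2*x**2 - 4*x*y + 2*x - 6*y**2 - 2*y + 1.
  f_x(P) = -5, f_y(P) = 1 (gradient nonzero, so P is smooth).
Step 3: tangent line at P: -5·(x − 1) + 1·(y − 0) = 0.
Expanding: -5*x + y + 5 = 0.
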